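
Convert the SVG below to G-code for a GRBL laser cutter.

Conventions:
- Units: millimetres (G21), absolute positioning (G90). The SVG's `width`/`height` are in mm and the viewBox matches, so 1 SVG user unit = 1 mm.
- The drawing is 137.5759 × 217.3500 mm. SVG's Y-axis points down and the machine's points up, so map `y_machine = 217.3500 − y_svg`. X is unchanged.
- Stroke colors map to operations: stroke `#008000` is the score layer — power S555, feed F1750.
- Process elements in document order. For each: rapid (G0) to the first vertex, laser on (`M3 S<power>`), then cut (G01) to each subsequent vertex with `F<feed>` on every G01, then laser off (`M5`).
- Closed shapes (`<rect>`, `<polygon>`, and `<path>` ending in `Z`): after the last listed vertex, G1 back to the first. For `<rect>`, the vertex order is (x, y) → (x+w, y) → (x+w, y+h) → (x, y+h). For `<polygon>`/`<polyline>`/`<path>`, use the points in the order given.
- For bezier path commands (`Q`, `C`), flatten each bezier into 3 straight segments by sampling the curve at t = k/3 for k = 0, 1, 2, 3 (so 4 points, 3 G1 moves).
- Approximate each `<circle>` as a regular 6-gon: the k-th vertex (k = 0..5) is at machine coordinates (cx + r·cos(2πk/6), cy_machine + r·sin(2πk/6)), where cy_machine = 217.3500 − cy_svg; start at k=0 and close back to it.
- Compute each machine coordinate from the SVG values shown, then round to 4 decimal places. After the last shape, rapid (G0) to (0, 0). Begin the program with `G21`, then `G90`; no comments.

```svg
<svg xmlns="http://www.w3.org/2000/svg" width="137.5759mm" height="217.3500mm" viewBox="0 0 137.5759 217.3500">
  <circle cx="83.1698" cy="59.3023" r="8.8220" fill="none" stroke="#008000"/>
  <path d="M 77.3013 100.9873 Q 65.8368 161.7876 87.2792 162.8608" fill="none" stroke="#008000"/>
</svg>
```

G21
G90
G0 X91.9918 Y158.0477
M3 S555
G01 X87.5808 Y165.6878 F1750
G01 X78.7588 Y165.6878 F1750
G01 X74.3478 Y158.0477 F1750
G01 X78.7588 Y150.4076 F1750
G01 X87.5808 Y150.4076 F1750
G01 X91.9918 Y158.0477 F1750
M5
G0 X77.3013 Y116.3627
M3 S555
G01 X73.3146 Y82.4655 F1750
G01 X76.6406 Y61.8410 F1750
G01 X87.2792 Y54.4892 F1750
M5
G0 X0.0000 Y0.0000

Since the viewBox matches the mm dimensions, user units are millimetres directly. The only transform is the Y-flip y_m = 217.3500 − y_svg.

Shape 1 is a circle drawn with `<circle>`. Its stroke #008000 means score at S555, F1750. After flipping Y the toolpath is (91.9918,158.0477) → (87.5808,165.6878) → (78.7588,165.6878) → (74.3478,158.0477) → (78.7588,150.4076) → (87.5808,150.4076) → (91.9918,158.0477), returning to the start.

Shape 2 is a quadratic bezier drawn with `<path>`. Its stroke #008000 means score at S555, F1750. After flipping Y the toolpath is (77.3013,116.3627) → (73.3146,82.4655) → (76.6406,61.8410) → (87.2792,54.4892).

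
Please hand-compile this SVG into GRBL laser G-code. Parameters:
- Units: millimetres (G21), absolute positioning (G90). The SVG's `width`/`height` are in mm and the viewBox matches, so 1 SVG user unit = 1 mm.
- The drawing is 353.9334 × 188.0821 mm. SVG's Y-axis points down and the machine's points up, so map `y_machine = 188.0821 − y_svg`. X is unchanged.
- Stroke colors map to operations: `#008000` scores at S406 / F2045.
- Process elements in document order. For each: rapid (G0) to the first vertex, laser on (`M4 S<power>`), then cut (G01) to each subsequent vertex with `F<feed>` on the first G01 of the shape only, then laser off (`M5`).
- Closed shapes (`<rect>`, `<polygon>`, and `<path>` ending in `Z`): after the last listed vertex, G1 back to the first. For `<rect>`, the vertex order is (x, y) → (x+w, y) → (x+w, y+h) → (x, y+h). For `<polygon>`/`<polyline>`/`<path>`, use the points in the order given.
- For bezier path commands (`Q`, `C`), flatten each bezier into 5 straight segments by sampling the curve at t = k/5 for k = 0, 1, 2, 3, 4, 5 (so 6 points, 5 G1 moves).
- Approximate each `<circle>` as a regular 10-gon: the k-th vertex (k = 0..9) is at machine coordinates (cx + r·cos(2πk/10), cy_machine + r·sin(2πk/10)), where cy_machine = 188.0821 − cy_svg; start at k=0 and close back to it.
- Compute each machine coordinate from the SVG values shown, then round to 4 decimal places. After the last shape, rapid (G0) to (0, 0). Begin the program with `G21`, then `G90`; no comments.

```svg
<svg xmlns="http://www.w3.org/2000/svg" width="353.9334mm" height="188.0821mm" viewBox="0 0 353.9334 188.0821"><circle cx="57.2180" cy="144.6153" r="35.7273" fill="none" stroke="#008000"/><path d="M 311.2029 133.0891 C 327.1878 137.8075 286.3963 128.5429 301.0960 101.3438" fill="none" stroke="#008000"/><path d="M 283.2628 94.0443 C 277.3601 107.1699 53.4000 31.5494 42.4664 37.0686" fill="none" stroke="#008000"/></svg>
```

G21
G90
G0 X92.9453 Y43.4668
M4 S406
G01 X86.1220 Y64.4668 F2045
G01 X68.2583 Y77.4455
G01 X46.1777 Y77.4455
G01 X28.3140 Y64.4668
G01 X21.4907 Y43.4668
G01 X28.3140 Y22.4668
G01 X46.1777 Y9.4881
G01 X68.2583 Y9.4881
G01 X86.1220 Y22.4668
G01 X92.9453 Y43.4668
M5
G0 X311.2029 Y54.9930
M4 S406
G01 X314.8788 Y53.8715 F2045
G01 X310.3172 Y56.2957
G01 X302.9070 Y62.4550
G01 X298.0370 Y72.5394
G01 X301.0960 Y86.7383
M5
G0 X283.2628 Y94.0378
M4 S406
G01 X257.0030 Y95.4529 F2045
G01 X199.1014 Y110.0125
G01 X130.2501 Y129.5622
G01 X71.1411 Y145.9473
G01 X42.4664 Y151.0135
M5
G0 X0.0000 Y0.0000

Since the viewBox matches the mm dimensions, user units are millimetres directly. The only transform is the Y-flip y_m = 188.0821 − y_svg.

Shape 1 is a circle drawn with `<circle>`. Its stroke #008000 means score at S406, F2045. After flipping Y the toolpath is (92.9453,43.4668) → (86.1220,64.4668) → (68.2583,77.4455) → (46.1777,77.4455) → (28.3140,64.4668) → (21.4907,43.4668) → (28.3140,22.4668) → (46.1777,9.4881) → (68.2583,9.4881) → (86.1220,22.4668) → (92.9453,43.4668), returning to the start.

Shape 2 is a cubic bezier drawn with `<path>`. Its stroke #008000 means score at S406, F2045. After flipping Y the toolpath is (311.2029,54.9930) → (314.8788,53.8715) → (310.3172,56.2957) → (302.9070,62.4550) → (298.0370,72.5394) → (301.0960,86.7383).

Shape 3 is a cubic bezier drawn with `<path>`. Its stroke #008000 means score at S406, F2045. After flipping Y the toolpath is (283.2628,94.0378) → (257.0030,95.4529) → (199.1014,110.0125) → (130.2501,129.5622) → (71.1411,145.9473) → (42.4664,151.0135).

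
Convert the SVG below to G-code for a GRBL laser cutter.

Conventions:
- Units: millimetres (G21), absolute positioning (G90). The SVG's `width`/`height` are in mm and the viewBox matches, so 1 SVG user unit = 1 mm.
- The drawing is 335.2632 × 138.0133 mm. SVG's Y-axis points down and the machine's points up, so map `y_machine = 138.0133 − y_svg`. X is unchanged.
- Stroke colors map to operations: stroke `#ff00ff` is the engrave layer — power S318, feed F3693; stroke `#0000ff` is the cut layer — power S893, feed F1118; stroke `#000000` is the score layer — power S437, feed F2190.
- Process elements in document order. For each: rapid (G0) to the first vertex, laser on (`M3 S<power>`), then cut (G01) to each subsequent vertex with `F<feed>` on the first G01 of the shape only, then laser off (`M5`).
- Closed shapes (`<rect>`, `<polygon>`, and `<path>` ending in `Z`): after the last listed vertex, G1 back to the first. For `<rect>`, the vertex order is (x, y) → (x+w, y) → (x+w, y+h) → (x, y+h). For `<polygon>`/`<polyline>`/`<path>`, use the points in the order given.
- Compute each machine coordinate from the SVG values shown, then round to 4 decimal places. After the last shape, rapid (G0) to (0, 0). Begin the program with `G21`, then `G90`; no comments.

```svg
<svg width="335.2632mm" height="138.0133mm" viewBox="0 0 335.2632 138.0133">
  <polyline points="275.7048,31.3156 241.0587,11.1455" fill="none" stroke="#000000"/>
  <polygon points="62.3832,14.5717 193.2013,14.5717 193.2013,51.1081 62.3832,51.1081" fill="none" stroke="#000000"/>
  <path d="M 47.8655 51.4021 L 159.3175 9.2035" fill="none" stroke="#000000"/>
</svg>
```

G21
G90
G0 X275.7048 Y106.6977
M3 S437
G01 X241.0587 Y126.8678 F2190
M5
G0 X62.3832 Y123.4416
M3 S437
G01 X193.2013 Y123.4416 F2190
G01 X193.2013 Y86.9052
G01 X62.3832 Y86.9052
G01 X62.3832 Y123.4416
M5
G0 X47.8655 Y86.6112
M3 S437
G01 X159.3175 Y128.8098 F2190
M5
G0 X0.0000 Y0.0000

Since the viewBox matches the mm dimensions, user units are millimetres directly. The only transform is the Y-flip y_m = 138.0133 − y_svg.

Shape 1 is a line segment drawn with `<polyline>`. Its stroke #000000 means score at S437, F2190. After flipping Y the toolpath is (275.7048,106.6977) → (241.0587,126.8678).

Shape 2 is a rectangle drawn with `<polygon>`. Its stroke #000000 means score at S437, F2190. After flipping Y the toolpath is (62.3832,123.4416) → (193.2013,123.4416) → (193.2013,86.9052) → (62.3832,86.9052) → (62.3832,123.4416), returning to the start.

Shape 3 is a line segment drawn with `<path>`. Its stroke #000000 means score at S437, F2190. After flipping Y the toolpath is (47.8655,86.6112) → (159.3175,128.8098).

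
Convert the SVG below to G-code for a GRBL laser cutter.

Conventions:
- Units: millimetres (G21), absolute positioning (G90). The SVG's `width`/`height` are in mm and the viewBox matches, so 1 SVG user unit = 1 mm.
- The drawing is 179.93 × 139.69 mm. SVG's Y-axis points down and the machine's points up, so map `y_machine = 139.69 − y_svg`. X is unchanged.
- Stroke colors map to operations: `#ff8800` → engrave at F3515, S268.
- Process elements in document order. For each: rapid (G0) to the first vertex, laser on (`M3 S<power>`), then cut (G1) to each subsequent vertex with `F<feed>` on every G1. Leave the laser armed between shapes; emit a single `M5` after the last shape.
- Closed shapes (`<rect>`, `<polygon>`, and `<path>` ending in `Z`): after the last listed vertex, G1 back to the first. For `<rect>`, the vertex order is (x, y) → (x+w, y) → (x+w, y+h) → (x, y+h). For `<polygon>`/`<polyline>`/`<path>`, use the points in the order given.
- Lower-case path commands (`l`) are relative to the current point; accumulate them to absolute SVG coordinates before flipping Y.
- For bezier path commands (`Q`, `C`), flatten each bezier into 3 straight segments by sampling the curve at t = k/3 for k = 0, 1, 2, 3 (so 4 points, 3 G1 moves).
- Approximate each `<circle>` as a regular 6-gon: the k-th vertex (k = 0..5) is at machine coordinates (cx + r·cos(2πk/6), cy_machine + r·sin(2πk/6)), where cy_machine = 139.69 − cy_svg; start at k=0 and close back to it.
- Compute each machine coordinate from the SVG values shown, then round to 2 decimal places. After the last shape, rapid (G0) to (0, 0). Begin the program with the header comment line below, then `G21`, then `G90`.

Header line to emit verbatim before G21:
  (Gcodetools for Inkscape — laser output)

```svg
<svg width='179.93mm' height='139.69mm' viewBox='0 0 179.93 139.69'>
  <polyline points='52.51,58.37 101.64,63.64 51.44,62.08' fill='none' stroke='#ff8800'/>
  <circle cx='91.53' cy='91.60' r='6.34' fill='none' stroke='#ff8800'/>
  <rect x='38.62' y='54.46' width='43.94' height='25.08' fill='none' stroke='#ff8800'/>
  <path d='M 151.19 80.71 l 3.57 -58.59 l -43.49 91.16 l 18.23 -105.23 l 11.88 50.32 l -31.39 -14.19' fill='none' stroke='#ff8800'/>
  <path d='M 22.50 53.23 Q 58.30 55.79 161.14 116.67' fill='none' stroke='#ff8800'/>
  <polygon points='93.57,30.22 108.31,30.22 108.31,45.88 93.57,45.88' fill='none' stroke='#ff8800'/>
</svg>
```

(Gcodetools for Inkscape — laser output)
G21
G90
G0 X52.51 Y81.32
M3 S268
G1 X101.64 Y76.05 F3515
G1 X51.44 Y77.61 F3515
G0 X97.87 Y48.09
M3 S268
G1 X94.70 Y53.58 F3515
G1 X88.36 Y53.58 F3515
G1 X85.19 Y48.09 F3515
G1 X88.36 Y42.60 F3515
G1 X94.70 Y42.60 F3515
G1 X97.87 Y48.09 F3515
G0 X38.62 Y85.23
M3 S268
G1 X82.56 Y85.23 F3515
G1 X82.56 Y60.15 F3515
G1 X38.62 Y60.15 F3515
G1 X38.62 Y85.23 F3515
G0 X151.19 Y58.98
M3 S268
G1 X154.76 Y117.57 F3515
G1 X111.27 Y26.41 F3515
G1 X129.50 Y131.64 F3515
G1 X141.38 Y81.32 F3515
G1 X109.99 Y95.51 F3515
G0 X22.50 Y86.46
M3 S268
G1 X53.82 Y78.27 F3515
G1 X100.03 Y57.13 F3515
G1 X161.14 Y23.02 F3515
G0 X93.57 Y109.47
M3 S268
G1 X108.31 Y109.47 F3515
G1 X108.31 Y93.81 F3515
G1 X93.57 Y93.81 F3515
G1 X93.57 Y109.47 F3515
M5
G0 X0.00 Y0.00

1 u = 1 mm; y_m = 139.69 − y.

[1] `<polyline>` open polyline, #ff8800→engrave S268 F3515: (52.51,81.32) → (101.64,76.05) → (51.44,77.61)

[2] `<circle>` circle, #ff8800→engrave S268 F3515: (97.87,48.09) → (94.70,53.58) → (88.36,53.58) → (85.19,48.09) → (88.36,42.60) → (94.70,42.60) → (97.87,48.09) (closed)

[3] `<rect>` rectangle, #ff8800→engrave S268 F3515: (38.62,85.23) → (82.56,85.23) → (82.56,60.15) → (38.62,60.15) → (38.62,85.23) (closed)

[4] `<path>` open polyline, #ff8800→engrave S268 F3515: (151.19,58.98) → (154.76,117.57) → (111.27,26.41) → (129.50,131.64) → (141.38,81.32) → (109.99,95.51)

[5] `<path>` quadratic bezier, #ff8800→engrave S268 F3515: (22.50,86.46) → (53.82,78.27) → (100.03,57.13) → (161.14,23.02)

[6] `<polygon>` rectangle, #ff8800→engrave S268 F3515: (93.57,109.47) → (108.31,109.47) → (108.31,93.81) → (93.57,93.81) → (93.57,109.47) (closed)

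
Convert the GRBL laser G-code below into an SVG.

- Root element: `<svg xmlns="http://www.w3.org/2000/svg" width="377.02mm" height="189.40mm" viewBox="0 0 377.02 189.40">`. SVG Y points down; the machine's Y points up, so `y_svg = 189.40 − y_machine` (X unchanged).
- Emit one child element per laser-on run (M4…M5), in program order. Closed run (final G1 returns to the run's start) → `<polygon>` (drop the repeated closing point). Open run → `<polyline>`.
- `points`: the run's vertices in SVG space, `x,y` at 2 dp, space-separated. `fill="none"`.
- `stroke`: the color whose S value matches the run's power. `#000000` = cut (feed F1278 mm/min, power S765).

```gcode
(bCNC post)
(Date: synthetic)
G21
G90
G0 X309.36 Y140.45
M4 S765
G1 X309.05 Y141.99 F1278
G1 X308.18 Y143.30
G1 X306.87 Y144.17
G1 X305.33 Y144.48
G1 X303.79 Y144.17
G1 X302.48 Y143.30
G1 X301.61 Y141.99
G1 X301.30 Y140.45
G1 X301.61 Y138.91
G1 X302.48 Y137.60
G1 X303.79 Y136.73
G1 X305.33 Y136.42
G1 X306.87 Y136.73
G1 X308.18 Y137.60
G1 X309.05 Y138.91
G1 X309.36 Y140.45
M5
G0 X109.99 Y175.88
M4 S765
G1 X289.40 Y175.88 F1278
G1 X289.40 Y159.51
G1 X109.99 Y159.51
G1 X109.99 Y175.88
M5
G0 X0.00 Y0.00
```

Each laser-on run becomes one SVG element. Flip Y back into SVG space with y_svg = 189.40 − y_machine. Every run uses S765, so all elements get stroke `#000000` (cut).

Run 1: The run returns to its start, so emit a `<polygon>` with points (Y-flipped): 309.36,48.95 309.05,47.41 308.18,46.10 306.87,45.23 305.33,44.92 303.79,45.23 302.48,46.10 301.61,47.41 301.30,48.95 301.61,50.49 302.48,51.80 303.79,52.67 305.33,52.98 306.87,52.67 308.18,51.80 309.05,50.49.

Run 2: The run returns to its start, so emit a `<polygon>` with points (Y-flipped): 109.99,13.52 289.40,13.52 289.40,29.89 109.99,29.89.

<svg xmlns="http://www.w3.org/2000/svg" width="377.02mm" height="189.40mm" viewBox="0 0 377.02 189.40">
  <polygon points="309.36,48.95 309.05,47.41 308.18,46.10 306.87,45.23 305.33,44.92 303.79,45.23 302.48,46.10 301.61,47.41 301.30,48.95 301.61,50.49 302.48,51.80 303.79,52.67 305.33,52.98 306.87,52.67 308.18,51.80 309.05,50.49" fill="none" stroke="#000000"/>
  <polygon points="109.99,13.52 289.40,13.52 289.40,29.89 109.99,29.89" fill="none" stroke="#000000"/>
</svg>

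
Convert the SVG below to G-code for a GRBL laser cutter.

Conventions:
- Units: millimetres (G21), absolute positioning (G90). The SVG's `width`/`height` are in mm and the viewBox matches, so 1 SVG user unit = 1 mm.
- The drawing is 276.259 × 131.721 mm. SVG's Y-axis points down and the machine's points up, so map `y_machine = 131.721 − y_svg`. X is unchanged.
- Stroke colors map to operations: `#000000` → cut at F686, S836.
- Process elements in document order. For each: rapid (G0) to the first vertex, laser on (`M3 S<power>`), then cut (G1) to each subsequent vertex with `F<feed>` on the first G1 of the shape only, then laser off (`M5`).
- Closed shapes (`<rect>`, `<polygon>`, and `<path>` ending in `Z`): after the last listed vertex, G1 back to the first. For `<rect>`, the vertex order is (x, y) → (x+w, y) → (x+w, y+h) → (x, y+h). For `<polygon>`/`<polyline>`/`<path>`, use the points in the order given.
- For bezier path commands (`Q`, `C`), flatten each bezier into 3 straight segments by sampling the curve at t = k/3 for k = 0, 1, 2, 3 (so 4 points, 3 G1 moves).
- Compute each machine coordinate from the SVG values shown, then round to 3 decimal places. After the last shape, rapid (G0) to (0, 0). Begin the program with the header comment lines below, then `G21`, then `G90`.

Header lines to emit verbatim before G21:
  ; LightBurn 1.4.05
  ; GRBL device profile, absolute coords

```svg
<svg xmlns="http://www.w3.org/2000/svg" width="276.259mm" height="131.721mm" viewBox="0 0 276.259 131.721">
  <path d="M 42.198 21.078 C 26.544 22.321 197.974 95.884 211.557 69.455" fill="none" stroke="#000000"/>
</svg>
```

; LightBurn 1.4.05
; GRBL device profile, absolute coords
G21
G90
G0 X42.198 Y110.643
M3 S836
G1 X76.130 Y91.675 F686
G1 X158.134 Y62.786
G1 X211.557 Y62.266
M5
G0 X0.000 Y0.000

viewBox `0 0 276.259 131.721` with mm width/height → 1 unit = 1 mm. Flip: y_m = 131.721 − y_svg.

**Shape 1** — `<path>` cubic bezier, stroke `#000000` → cut (S836, F686). Control points (SVG): P0=(42.198,21.078), P1=(26.544,22.321), P2=(197.974,95.884), P3=(211.557,69.455); sampled at t=k/3. Machine vertices: (42.198,110.643) → (76.130,91.675) → (158.134,62.786) → (211.557,62.266). Open path.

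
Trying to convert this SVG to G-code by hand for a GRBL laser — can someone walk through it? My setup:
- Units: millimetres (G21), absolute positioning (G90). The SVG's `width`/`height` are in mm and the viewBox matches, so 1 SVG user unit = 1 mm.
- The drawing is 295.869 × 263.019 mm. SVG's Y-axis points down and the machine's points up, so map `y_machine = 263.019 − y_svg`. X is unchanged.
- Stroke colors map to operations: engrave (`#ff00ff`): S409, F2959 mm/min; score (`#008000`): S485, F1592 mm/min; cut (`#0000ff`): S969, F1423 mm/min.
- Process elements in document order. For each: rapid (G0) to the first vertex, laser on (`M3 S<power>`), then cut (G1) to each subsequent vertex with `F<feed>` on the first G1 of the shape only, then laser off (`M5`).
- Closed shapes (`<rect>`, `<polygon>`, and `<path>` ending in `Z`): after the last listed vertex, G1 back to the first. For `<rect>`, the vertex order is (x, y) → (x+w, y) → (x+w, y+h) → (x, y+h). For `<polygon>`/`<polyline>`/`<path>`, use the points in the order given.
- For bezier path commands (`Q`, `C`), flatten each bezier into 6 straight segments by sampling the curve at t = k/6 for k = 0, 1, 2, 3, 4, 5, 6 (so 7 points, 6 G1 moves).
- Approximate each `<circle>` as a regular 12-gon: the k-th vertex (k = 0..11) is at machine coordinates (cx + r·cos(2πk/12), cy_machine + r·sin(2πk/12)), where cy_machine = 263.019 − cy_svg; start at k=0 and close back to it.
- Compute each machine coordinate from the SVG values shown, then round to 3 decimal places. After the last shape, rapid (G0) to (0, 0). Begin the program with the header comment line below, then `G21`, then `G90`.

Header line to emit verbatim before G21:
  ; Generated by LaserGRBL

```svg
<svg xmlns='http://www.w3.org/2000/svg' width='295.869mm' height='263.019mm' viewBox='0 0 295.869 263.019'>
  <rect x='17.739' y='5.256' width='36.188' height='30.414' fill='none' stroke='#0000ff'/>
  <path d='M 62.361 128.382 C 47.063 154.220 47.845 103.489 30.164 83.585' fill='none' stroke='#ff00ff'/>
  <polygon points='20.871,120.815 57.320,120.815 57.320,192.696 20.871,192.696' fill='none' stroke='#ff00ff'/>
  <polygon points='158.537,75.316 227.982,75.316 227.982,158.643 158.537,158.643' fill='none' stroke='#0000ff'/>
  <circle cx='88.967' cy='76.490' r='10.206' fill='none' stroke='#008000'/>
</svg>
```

; Generated by LaserGRBL
G21
G90
G0 X17.739 Y257.763
M3 S969
G1 X53.927 Y257.763 F1423
G1 X53.927 Y227.349
G1 X17.739 Y227.349
G1 X17.739 Y257.763
M5
G0 X62.361 Y134.637
M3 S409
G1 X55.892 Y127.602 F2959
G1 X51.144 Y130.344
G1 X47.156 Y139.882
G1 X42.970 Y153.232
G1 X37.626 Y167.410
G1 X30.164 Y179.434
M5
G0 X20.871 Y142.204
M3 S409
G1 X57.320 Y142.204 F2959
G1 X57.320 Y70.323
G1 X20.871 Y70.323
G1 X20.871 Y142.204
M5
G0 X158.537 Y187.703
M3 S969
G1 X227.982 Y187.703 F1423
G1 X227.982 Y104.376
G1 X158.537 Y104.376
G1 X158.537 Y187.703
M5
G0 X99.173 Y186.529
M3 S485
G1 X97.806 Y191.632 F1592
G1 X94.070 Y195.368
G1 X88.967 Y196.735
G1 X83.864 Y195.368
G1 X80.128 Y191.632
G1 X78.761 Y186.529
G1 X80.128 Y181.426
G1 X83.864 Y177.690
G1 X88.967 Y176.323
G1 X94.070 Y177.690
G1 X97.806 Y181.426
G1 X99.173 Y186.529
M5
G0 X0.000 Y0.000

Since the viewBox matches the mm dimensions, user units are millimetres directly. The only transform is the Y-flip y_m = 263.019 − y_svg.

Shape 1 is a rectangle drawn with `<rect>`. Its stroke #0000ff means cut at S969, F1423. After flipping Y the toolpath is (17.739,257.763) → (53.927,257.763) → (53.927,227.349) → (17.739,227.349) → (17.739,257.763), returning to the start.

Shape 2 is a cubic bezier drawn with `<path>`. Its stroke #ff00ff means engrave at S409, F2959. After flipping Y the toolpath is (62.361,134.637) → (55.892,127.602) → (51.144,130.344) → (47.156,139.882) → (42.970,153.232) → (37.626,167.410) → (30.164,179.434).

Shape 3 is a rectangle drawn with `<polygon>`. Its stroke #ff00ff means engrave at S409, F2959. After flipping Y the toolpath is (20.871,142.204) → (57.320,142.204) → (57.320,70.323) → (20.871,70.323) → (20.871,142.204), returning to the start.

Shape 4 is a rectangle drawn with `<polygon>`. Its stroke #0000ff means cut at S969, F1423. After flipping Y the toolpath is (158.537,187.703) → (227.982,187.703) → (227.982,104.376) → (158.537,104.376) → (158.537,187.703), returning to the start.

Shape 5 is a circle drawn with `<circle>`. Its stroke #008000 means score at S485, F1592. After flipping Y the toolpath is (99.173,186.529) → (97.806,191.632) → (94.070,195.368) → (88.967,196.735) → (83.864,195.368) → (80.128,191.632) → (78.761,186.529) → (80.128,181.426) → (83.864,177.690) → (88.967,176.323) → (94.070,177.690) → (97.806,181.426) → (99.173,186.529), returning to the start.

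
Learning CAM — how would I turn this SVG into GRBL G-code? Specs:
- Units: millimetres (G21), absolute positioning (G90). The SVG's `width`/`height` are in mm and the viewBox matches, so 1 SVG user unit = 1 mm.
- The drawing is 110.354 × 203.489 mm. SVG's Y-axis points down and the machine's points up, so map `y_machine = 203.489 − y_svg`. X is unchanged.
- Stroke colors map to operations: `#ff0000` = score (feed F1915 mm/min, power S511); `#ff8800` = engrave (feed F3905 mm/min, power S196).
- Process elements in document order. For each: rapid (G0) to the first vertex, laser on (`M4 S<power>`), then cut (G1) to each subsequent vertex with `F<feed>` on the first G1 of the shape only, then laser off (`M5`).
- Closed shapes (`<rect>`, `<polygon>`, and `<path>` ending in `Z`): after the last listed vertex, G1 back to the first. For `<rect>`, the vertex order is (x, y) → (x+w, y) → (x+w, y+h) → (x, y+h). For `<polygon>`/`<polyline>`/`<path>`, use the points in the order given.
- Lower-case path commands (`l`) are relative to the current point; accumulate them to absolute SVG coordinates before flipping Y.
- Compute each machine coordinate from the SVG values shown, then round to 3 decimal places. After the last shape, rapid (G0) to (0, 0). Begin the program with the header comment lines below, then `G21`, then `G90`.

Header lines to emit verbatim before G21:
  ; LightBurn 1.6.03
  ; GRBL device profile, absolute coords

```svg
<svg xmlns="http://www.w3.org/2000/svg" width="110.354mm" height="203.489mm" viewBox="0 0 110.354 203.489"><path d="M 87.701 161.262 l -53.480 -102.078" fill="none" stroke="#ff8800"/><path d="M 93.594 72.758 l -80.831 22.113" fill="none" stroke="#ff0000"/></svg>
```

; LightBurn 1.6.03
; GRBL device profile, absolute coords
G21
G90
G0 X87.701 Y42.227
M4 S196
G1 X34.221 Y144.305 F3905
M5
G0 X93.594 Y130.731
M4 S511
G1 X12.763 Y108.618 F1915
M5
G0 X0.000 Y0.000

Since the viewBox matches the mm dimensions, user units are millimetres directly. The only transform is the Y-flip y_m = 203.489 − y_svg.

Shape 1 is a line segment drawn with `<path>`. Its stroke #ff8800 means engrave at S196, F3905. After flipping Y the toolpath is (87.701,42.227) → (34.221,144.305).

Shape 2 is a line segment drawn with `<path>`. Its stroke #ff0000 means score at S511, F1915. After flipping Y the toolpath is (93.594,130.731) → (12.763,108.618).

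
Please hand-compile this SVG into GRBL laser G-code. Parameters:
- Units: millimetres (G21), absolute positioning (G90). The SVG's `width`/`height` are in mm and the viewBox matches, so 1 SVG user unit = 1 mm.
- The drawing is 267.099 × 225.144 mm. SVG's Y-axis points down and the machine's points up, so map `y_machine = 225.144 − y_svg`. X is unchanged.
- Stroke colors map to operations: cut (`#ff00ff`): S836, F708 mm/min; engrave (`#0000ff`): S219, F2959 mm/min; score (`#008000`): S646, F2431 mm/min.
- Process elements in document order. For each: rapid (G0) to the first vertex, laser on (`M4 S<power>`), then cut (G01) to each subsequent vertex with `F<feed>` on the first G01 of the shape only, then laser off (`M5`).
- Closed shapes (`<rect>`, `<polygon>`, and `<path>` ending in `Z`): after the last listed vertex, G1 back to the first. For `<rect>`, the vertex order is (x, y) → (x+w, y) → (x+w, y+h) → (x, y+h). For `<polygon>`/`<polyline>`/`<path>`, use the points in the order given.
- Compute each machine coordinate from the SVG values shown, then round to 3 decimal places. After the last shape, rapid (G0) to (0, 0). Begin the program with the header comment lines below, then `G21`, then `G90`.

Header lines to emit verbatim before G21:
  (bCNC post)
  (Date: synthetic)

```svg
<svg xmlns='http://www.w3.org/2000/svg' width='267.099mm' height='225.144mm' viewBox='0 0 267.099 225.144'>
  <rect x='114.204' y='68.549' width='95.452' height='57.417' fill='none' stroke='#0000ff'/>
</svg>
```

(bCNC post)
(Date: synthetic)
G21
G90
G0 X114.204 Y156.595
M4 S219
G01 X209.656 Y156.595 F2959
G01 X209.656 Y99.178
G01 X114.204 Y99.178
G01 X114.204 Y156.595
M5
G0 X0.000 Y0.000

viewBox `0 0 267.099 225.144` with mm width/height → 1 unit = 1 mm. Flip: y_m = 225.144 − y_svg.

**Shape 1** — `<rect>` rectangle, stroke `#0000ff` → engrave (S219, F2959). Machine vertices: (114.204,156.595) → (209.656,156.595) → (209.656,99.178) → (114.204,99.178) → (114.204,156.595). Closed: final G1 returns to the first vertex.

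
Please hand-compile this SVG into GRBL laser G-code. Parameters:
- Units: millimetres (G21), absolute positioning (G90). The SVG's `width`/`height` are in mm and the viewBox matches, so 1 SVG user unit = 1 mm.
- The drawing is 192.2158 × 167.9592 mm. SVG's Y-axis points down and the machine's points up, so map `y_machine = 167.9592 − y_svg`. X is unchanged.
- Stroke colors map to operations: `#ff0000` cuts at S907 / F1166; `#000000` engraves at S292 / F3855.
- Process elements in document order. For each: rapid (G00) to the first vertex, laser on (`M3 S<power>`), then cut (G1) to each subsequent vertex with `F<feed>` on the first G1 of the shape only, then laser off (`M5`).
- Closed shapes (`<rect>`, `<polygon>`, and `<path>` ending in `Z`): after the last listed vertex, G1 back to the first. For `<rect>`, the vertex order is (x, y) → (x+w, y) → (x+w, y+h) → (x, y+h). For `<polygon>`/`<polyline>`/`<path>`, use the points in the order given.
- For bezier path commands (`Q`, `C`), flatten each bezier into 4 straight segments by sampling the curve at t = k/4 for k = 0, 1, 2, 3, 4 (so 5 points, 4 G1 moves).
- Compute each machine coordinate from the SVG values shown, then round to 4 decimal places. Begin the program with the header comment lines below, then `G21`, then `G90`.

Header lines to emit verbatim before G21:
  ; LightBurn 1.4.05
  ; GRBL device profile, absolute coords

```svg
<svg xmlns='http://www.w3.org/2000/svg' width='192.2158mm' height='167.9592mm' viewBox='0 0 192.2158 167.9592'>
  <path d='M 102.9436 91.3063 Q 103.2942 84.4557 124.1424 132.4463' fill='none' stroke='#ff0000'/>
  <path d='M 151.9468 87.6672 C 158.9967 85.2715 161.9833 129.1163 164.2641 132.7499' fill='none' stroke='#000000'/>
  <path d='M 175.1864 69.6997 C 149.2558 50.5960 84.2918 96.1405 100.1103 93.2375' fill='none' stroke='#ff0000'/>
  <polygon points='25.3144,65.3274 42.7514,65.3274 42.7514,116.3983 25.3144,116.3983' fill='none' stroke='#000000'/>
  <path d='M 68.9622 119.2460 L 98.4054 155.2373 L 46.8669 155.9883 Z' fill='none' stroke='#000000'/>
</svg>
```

; LightBurn 1.4.05
; GRBL device profile, absolute coords
G21
G90
G00 X102.9436 Y76.6529
M3 S907
G1 X104.4000 Y76.6506 F1166
G1 X108.4186 Y69.7932
G1 X114.9994 Y56.0806
G1 X124.1424 Y35.5129
M5
G00 X151.9468 Y80.2920
M3 S292
G1 X156.5248 Y74.7695 F3855
G1 X159.8939 Y60.0116
G1 X162.3687 Y44.1233
G1 X164.2641 Y35.2093
M5
G00 X175.1864 Y98.2595
M3 S907
G1 X150.2918 Y102.2329 F1166
G1 X121.9924 Y92.5659
G1 X101.5210 Y79.8612
G1 X100.1103 Y74.7217
M5
G00 X25.3144 Y102.6318
M3 S292
G1 X42.7514 Y102.6318 F3855
G1 X42.7514 Y51.5609
G1 X25.3144 Y51.5609
G1 X25.3144 Y102.6318
M5
G00 X68.9622 Y48.7132
M3 S292
G1 X98.4054 Y12.7219 F3855
G1 X46.8669 Y11.9709
G1 X68.9622 Y48.7132
M5

1 u = 1 mm; y_m = 167.9592 − y.

[1] `<path>` quadratic bezier, #ff0000→cut S907 F1166: (102.9436,76.6529) → (104.4000,76.6506) → (108.4186,69.7932) → (114.9994,56.0806) → (124.1424,35.5129)

[2] `<path>` cubic bezier, #000000→engrave S292 F3855: (151.9468,80.2920) → (156.5248,74.7695) → (159.8939,60.0116) → (162.3687,44.1233) → (164.2641,35.2093)

[3] `<path>` cubic bezier, #ff0000→cut S907 F1166: (175.1864,98.2595) → (150.2918,102.2329) → (121.9924,92.5659) → (101.5210,79.8612) → (100.1103,74.7217)

[4] `<polygon>` rectangle, #000000→engrave S292 F3855: (25.3144,102.6318) → (42.7514,102.6318) → (42.7514,51.5609) → (25.3144,51.5609) → (25.3144,102.6318) (closed)

[5] `<path>` closed polygon, #000000→engrave S292 F3855: (68.9622,48.7132) → (98.4054,12.7219) → (46.8669,11.9709) → (68.9622,48.7132) (closed)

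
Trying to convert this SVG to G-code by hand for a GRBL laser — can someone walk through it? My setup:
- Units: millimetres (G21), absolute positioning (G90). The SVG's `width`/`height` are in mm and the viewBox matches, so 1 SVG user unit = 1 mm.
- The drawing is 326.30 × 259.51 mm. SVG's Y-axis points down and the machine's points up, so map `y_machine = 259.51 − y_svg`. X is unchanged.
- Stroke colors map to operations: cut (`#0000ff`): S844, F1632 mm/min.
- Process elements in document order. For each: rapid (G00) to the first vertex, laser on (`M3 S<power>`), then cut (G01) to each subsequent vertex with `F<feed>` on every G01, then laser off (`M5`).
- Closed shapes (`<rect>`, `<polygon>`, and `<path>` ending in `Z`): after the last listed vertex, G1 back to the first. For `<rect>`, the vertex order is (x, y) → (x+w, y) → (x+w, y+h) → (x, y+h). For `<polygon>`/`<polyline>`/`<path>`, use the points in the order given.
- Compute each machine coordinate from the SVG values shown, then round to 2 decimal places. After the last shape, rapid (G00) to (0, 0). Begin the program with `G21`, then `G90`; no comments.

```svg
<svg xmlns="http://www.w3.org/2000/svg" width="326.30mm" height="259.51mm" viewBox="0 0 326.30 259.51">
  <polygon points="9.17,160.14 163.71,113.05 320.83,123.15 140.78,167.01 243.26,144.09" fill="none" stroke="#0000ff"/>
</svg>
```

1 u = 1 mm; y_m = 259.51 − y.

[1] `<polygon>` closed polygon, #0000ff→cut S844 F1632: (9.17,99.37) → (163.71,146.46) → (320.83,136.36) → (140.78,92.50) → (243.26,115.42) → (9.17,99.37) (closed)

G21
G90
G00 X9.17 Y99.37
M3 S844
G01 X163.71 Y146.46 F1632
G01 X320.83 Y136.36 F1632
G01 X140.78 Y92.50 F1632
G01 X243.26 Y115.42 F1632
G01 X9.17 Y99.37 F1632
M5
G00 X0.00 Y0.00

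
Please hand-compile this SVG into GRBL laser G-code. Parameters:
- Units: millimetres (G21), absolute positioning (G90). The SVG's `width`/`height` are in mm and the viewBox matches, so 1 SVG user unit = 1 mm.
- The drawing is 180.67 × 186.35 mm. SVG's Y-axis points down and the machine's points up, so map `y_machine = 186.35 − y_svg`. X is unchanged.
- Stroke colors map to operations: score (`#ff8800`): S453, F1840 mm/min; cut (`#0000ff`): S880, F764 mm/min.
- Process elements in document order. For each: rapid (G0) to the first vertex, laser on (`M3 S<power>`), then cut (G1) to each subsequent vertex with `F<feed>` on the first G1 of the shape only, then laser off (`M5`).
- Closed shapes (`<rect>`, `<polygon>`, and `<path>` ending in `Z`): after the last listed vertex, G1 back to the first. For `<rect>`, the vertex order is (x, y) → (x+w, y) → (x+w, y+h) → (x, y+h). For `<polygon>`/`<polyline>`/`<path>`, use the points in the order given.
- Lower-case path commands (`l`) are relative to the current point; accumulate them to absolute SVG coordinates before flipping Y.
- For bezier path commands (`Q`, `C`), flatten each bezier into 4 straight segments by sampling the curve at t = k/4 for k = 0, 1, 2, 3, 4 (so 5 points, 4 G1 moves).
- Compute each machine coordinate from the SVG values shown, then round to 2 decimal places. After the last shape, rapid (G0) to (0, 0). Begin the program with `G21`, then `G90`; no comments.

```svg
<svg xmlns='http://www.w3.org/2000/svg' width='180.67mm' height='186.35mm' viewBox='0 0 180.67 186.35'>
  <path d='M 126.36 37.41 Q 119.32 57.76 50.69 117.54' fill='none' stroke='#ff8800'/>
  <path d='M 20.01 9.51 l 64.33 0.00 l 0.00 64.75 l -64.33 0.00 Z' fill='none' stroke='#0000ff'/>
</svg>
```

G21
G90
G0 X126.36 Y148.94
M3 S453
G1 X118.99 Y136.30 F1840
G1 X103.92 Y118.73
G1 X81.16 Y96.24
G1 X50.69 Y68.81
M5
G0 X20.01 Y176.84
M3 S880
G1 X84.34 Y176.84 F764
G1 X84.34 Y112.09
G1 X20.01 Y112.09
G1 X20.01 Y176.84
M5
G0 X0.00 Y0.00

Since the viewBox matches the mm dimensions, user units are millimetres directly. The only transform is the Y-flip y_m = 186.35 − y_svg.

Shape 1 is a quadratic bezier drawn with `<path>`. Its stroke #ff8800 means score at S453, F1840. After flipping Y the toolpath is (126.36,148.94) → (118.99,136.30) → (103.92,118.73) → (81.16,96.24) → (50.69,68.81).

Shape 2 is a rectangle drawn with `<path>`. Its stroke #0000ff means cut at S880, F764. After flipping Y the toolpath is (20.01,176.84) → (84.34,176.84) → (84.34,112.09) → (20.01,112.09) → (20.01,176.84), returning to the start.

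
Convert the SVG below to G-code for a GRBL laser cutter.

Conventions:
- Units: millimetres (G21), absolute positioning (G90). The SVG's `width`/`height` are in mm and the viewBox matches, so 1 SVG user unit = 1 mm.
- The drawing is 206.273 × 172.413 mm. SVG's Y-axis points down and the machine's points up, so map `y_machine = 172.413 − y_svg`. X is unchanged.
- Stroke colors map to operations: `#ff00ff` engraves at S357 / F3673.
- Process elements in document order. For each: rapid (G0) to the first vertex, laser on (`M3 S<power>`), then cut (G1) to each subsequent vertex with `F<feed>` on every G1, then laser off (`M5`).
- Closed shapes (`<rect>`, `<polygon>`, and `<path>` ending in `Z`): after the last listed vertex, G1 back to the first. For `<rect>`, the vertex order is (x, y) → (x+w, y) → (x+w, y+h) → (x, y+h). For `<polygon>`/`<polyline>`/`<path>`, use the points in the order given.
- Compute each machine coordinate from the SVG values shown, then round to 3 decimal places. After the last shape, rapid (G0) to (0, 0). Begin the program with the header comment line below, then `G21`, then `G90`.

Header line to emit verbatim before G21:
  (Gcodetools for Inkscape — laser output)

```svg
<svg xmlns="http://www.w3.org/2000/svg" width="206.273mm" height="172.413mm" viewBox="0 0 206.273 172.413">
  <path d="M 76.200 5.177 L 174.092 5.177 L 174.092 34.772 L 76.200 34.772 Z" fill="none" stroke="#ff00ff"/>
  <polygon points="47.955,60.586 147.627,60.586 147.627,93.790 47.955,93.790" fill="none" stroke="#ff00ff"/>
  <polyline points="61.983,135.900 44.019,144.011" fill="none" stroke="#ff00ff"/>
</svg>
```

viewBox `0 0 206.273 172.413` with mm width/height → 1 unit = 1 mm. Flip: y_m = 172.413 − y_svg.

**Shape 1** — `<path>` rectangle, stroke `#ff00ff` → engrave (S357, F3673). Machine vertices: (76.200,167.236) → (174.092,167.236) → (174.092,137.641) → (76.200,137.641) → (76.200,167.236). Closed: final G1 returns to the first vertex.

**Shape 2** — `<polygon>` rectangle, stroke `#ff00ff` → engrave (S357, F3673). Machine vertices: (47.955,111.827) → (147.627,111.827) → (147.627,78.623) → (47.955,78.623) → (47.955,111.827). Closed: final G1 returns to the first vertex.

**Shape 3** — `<polyline>` line segment, stroke `#ff00ff` → engrave (S357, F3673). Machine vertices: (61.983,36.513) → (44.019,28.402). Open path.

(Gcodetools for Inkscape — laser output)
G21
G90
G0 X76.200 Y167.236
M3 S357
G1 X174.092 Y167.236 F3673
G1 X174.092 Y137.641 F3673
G1 X76.200 Y137.641 F3673
G1 X76.200 Y167.236 F3673
M5
G0 X47.955 Y111.827
M3 S357
G1 X147.627 Y111.827 F3673
G1 X147.627 Y78.623 F3673
G1 X47.955 Y78.623 F3673
G1 X47.955 Y111.827 F3673
M5
G0 X61.983 Y36.513
M3 S357
G1 X44.019 Y28.402 F3673
M5
G0 X0.000 Y0.000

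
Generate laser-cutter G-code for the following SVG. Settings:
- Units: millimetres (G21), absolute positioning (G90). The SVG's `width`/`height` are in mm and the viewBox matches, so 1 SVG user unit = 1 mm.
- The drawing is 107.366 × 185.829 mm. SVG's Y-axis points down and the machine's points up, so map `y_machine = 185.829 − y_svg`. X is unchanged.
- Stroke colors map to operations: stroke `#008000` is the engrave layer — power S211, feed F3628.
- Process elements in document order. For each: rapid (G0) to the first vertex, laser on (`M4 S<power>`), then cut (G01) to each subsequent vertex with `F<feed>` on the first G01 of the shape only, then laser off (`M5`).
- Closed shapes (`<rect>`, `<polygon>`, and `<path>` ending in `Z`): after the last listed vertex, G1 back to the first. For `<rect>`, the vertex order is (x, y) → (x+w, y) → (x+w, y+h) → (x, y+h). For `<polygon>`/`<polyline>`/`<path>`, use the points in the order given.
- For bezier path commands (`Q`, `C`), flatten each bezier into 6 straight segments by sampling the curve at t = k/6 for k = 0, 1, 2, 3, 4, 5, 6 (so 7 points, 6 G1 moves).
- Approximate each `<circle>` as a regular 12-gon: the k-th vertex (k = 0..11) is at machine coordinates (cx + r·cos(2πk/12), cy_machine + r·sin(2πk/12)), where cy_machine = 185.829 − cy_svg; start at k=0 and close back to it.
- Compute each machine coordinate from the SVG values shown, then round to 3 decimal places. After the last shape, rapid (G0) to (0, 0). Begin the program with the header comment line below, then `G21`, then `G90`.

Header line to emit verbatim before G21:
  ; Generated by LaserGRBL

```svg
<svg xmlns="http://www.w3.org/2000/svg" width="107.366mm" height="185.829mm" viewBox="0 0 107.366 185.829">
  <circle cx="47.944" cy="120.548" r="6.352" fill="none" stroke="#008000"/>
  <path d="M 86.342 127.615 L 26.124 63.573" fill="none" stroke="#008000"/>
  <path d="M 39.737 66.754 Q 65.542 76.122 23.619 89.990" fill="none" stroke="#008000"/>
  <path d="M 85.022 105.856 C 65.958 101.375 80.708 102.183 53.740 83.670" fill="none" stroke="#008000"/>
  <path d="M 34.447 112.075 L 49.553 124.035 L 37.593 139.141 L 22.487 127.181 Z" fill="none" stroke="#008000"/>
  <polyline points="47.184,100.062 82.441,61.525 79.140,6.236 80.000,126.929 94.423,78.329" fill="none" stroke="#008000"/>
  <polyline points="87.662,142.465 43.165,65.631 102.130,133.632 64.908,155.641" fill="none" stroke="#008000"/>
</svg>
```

; Generated by LaserGRBL
G21
G90
G0 X54.296 Y65.281
M4 S211
G01 X53.445 Y68.457 F3628
G01 X51.120 Y70.782
G01 X47.944 Y71.633
G01 X44.768 Y70.782
G01 X42.443 Y68.457
G01 X41.592 Y65.281
G01 X42.443 Y62.105
G01 X44.768 Y59.780
G01 X47.944 Y58.929
G01 X51.120 Y59.780
G01 X53.445 Y62.105
G01 X54.296 Y65.281
M5
G0 X86.342 Y58.214
M4 S211
G01 X26.124 Y122.256 F3628
M5
G0 X39.737 Y119.075
M4 S211
G01 X46.457 Y115.827 F3628
G01 X49.415 Y112.330
G01 X48.610 Y108.582
G01 X44.042 Y104.584
G01 X35.712 Y100.337
G01 X23.619 Y95.839
M5
G0 X85.022 Y79.973
M4 S211
G01 X77.958 Y81.887 F3628
G01 X74.432 Y83.602
G01 X72.345 Y85.804
G01 X69.599 Y89.175
G01 X64.097 Y94.399
G01 X53.740 Y102.159
M5
G0 X34.447 Y73.754
M4 S211
G01 X49.553 Y61.794 F3628
G01 X37.593 Y46.688
G01 X22.487 Y58.648
G01 X34.447 Y73.754
M5
G0 X47.184 Y85.767
M4 S211
G01 X82.441 Y124.304 F3628
G01 X79.140 Y179.593
G01 X80.000 Y58.900
G01 X94.423 Y107.500
M5
G0 X87.662 Y43.364
M4 S211
G01 X43.165 Y120.198 F3628
G01 X102.130 Y52.197
G01 X64.908 Y30.188
M5
G0 X0.000 Y0.000

Since the viewBox matches the mm dimensions, user units are millimetres directly. The only transform is the Y-flip y_m = 185.829 − y_svg.

Shape 1 is a circle drawn with `<circle>`. Its stroke #008000 means engrave at S211, F3628. After flipping Y the toolpath is (54.296,65.281) → (53.445,68.457) → (51.120,70.782) → (47.944,71.633) → (44.768,70.782) → (42.443,68.457) → (41.592,65.281) → (42.443,62.105) → (44.768,59.780) → (47.944,58.929) → (51.120,59.780) → (53.445,62.105) → (54.296,65.281), returning to the start.

Shape 2 is a line segment drawn with `<path>`. Its stroke #008000 means engrave at S211, F3628. After flipping Y the toolpath is (86.342,58.214) → (26.124,122.256).

Shape 3 is a quadratic bezier drawn with `<path>`. Its stroke #008000 means engrave at S211, F3628. After flipping Y the toolpath is (39.737,119.075) → (46.457,115.827) → (49.415,112.330) → (48.610,108.582) → (44.042,104.584) → (35.712,100.337) → (23.619,95.839).

Shape 4 is a cubic bezier drawn with `<path>`. Its stroke #008000 means engrave at S211, F3628. After flipping Y the toolpath is (85.022,79.973) → (77.958,81.887) → (74.432,83.602) → (72.345,85.804) → (69.599,89.175) → (64.097,94.399) → (53.740,102.159).

Shape 5 is a regular polygon drawn with `<path>`. Its stroke #008000 means engrave at S211, F3628. After flipping Y the toolpath is (34.447,73.754) → (49.553,61.794) → (37.593,46.688) → (22.487,58.648) → (34.447,73.754), returning to the start.

Shape 6 is a open polyline drawn with `<polyline>`. Its stroke #008000 means engrave at S211, F3628. After flipping Y the toolpath is (47.184,85.767) → (82.441,124.304) → (79.140,179.593) → (80.000,58.900) → (94.423,107.500).

Shape 7 is a open polyline drawn with `<polyline>`. Its stroke #008000 means engrave at S211, F3628. After flipping Y the toolpath is (87.662,43.364) → (43.165,120.198) → (102.130,52.197) → (64.908,30.188).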